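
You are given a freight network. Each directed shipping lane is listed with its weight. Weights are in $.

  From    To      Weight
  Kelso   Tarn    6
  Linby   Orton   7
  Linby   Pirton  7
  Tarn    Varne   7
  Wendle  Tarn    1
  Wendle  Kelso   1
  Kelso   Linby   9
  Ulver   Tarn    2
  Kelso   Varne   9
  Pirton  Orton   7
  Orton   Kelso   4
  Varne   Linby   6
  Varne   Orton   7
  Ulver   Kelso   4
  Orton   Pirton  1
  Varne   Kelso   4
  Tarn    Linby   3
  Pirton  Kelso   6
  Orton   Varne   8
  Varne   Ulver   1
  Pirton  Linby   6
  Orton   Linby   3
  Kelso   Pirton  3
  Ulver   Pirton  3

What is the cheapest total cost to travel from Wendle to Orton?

$11

Compare a few routes:
Wendle - Kelso - Varne - Orton: 1+9+7 = 17
Wendle - Kelso - Pirton - Linby - Orton: 1+3+6+7 = 17
Wendle - Kelso - Pirton - Orton: 1+3+7 = 11
Wendle - Tarn - Varne - Orton: 1+7+7 = 15
Cheapest is Wendle - Kelso - Pirton - Orton at $11.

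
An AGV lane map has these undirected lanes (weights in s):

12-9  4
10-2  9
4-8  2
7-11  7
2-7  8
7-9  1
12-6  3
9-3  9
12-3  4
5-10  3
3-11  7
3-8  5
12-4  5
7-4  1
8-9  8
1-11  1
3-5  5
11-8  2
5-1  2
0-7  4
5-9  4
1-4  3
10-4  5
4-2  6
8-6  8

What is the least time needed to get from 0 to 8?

7 s

Compare a few routes:
0 - 7 - 11 - 8: 4+7+2 = 13
0 - 7 - 4 - 8: 4+1+2 = 7
0 - 7 - 4 - 1 - 11 - 8: 4+1+3+1+2 = 11
The minimum is 7 s via 0 - 7 - 4 - 8.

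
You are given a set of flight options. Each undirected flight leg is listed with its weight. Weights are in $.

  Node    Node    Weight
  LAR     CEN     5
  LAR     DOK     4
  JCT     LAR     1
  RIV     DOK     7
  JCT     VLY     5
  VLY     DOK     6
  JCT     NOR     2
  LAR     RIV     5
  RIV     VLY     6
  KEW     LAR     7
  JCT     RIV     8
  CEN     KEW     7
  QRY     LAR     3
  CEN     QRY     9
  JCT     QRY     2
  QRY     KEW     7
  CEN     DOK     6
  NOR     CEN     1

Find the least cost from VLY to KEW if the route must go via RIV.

Shortest VLY→RIV: VLY–RIV = 6
Shortest RIV→KEW: RIV–LAR–KEW = 12
Total via RIV: 6 + 12 = $18.

$18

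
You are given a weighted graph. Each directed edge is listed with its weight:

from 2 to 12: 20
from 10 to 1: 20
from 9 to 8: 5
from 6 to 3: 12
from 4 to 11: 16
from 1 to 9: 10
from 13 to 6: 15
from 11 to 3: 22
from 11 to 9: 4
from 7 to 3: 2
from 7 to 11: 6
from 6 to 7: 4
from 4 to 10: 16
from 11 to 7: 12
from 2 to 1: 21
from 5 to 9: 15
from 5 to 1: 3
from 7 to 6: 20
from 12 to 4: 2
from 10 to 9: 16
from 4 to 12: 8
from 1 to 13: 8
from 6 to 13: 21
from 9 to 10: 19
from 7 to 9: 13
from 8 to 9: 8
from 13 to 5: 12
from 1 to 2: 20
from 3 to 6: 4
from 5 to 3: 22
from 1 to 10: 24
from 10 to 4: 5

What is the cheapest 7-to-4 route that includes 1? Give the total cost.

71

Shortest 7→1: 7 → 3 → 6 → 13 → 5 → 1 = 42
Shortest 1→4: 1 → 10 → 4 = 29
Total via 1: 42 + 29 = 71.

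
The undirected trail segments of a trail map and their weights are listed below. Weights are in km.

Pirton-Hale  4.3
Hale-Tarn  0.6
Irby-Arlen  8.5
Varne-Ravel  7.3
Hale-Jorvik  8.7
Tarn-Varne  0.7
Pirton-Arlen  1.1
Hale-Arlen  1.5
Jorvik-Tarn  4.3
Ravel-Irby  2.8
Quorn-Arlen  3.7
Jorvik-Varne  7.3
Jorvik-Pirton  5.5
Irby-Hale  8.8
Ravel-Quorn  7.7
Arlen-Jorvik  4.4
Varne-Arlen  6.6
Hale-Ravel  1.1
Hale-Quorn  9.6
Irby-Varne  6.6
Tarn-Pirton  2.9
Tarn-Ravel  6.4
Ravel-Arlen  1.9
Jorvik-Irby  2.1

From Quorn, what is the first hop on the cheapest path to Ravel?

Enumerating some paths:
Quorn - Ravel: 7.7 = 7.7
Quorn - Arlen - Hale - Ravel: 3.7+1.5+1.1 = 6.3
Quorn - Arlen - Ravel: 3.7+1.9 = 5.6
Cheapest is Quorn - Arlen - Ravel at 5.6 km.
So from Quorn the first move is to Arlen.

Arlen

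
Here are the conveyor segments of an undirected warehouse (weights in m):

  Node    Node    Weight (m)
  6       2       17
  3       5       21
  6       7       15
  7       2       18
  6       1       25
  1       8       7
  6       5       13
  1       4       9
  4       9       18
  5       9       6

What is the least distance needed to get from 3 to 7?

Candidate routes:
3 → 5 → 6 → 7: 21+13+15 = 49
3 → 5 → 6 → 2 → 7: 21+13+17+18 = 69
Cheapest is 3 → 5 → 6 → 7 at 49 m.

49 m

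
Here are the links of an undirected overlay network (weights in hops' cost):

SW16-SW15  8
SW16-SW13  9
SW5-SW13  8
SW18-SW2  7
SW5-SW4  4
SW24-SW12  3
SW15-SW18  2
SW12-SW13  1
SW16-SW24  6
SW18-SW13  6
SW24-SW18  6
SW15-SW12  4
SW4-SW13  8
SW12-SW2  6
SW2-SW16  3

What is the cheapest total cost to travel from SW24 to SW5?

Running Dijkstra from SW24:
SW24: 0
SW12: 3  (via SW24)
SW13: 4  (via SW12)
SW18: 6  (via SW24)
SW16: 6  (via SW24)
SW15: 7  (via SW12)
SW2: 9  (via SW12)
SW4: 12  (via SW13)
SW5: 12  (via SW13)
Shortest route: SW24–SW12–SW13–SW5 = 12 hops' cost.

12 hops' cost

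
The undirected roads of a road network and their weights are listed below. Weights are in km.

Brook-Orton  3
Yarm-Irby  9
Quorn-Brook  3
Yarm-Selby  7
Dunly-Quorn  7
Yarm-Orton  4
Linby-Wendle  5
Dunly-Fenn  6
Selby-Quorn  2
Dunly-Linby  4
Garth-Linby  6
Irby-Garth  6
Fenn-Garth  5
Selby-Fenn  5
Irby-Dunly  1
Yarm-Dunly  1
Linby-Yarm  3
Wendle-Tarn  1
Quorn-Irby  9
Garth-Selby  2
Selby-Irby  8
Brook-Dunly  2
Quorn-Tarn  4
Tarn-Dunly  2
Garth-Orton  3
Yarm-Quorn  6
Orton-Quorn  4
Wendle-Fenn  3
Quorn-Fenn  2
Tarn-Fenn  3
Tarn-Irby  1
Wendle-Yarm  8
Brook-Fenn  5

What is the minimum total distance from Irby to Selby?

Compare a few routes:
Irby–Garth–Selby: 6+2 = 8
Irby–Tarn–Quorn–Selby: 1+4+2 = 7
Irby–Tarn–Fenn–Quorn–Selby: 1+3+2+2 = 8
The minimum is 7 km via Irby–Tarn–Quorn–Selby.

7 km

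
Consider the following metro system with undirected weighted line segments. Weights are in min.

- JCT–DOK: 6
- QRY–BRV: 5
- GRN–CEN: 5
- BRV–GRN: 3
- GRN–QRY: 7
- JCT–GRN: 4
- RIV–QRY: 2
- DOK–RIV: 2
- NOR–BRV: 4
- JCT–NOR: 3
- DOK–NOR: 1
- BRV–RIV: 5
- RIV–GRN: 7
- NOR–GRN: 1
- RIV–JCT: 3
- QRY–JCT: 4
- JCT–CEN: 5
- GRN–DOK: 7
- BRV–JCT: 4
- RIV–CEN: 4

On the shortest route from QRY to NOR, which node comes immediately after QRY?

RIV

Enumerating some paths:
QRY - RIV - JCT - NOR: 2+3+3 = 8
QRY - JCT - NOR: 4+3 = 7
QRY - RIV - DOK - NOR: 2+2+1 = 5
QRY - GRN - NOR: 7+1 = 8
The minimum is 5 min via QRY - RIV - DOK - NOR.
So from QRY the first move is to RIV.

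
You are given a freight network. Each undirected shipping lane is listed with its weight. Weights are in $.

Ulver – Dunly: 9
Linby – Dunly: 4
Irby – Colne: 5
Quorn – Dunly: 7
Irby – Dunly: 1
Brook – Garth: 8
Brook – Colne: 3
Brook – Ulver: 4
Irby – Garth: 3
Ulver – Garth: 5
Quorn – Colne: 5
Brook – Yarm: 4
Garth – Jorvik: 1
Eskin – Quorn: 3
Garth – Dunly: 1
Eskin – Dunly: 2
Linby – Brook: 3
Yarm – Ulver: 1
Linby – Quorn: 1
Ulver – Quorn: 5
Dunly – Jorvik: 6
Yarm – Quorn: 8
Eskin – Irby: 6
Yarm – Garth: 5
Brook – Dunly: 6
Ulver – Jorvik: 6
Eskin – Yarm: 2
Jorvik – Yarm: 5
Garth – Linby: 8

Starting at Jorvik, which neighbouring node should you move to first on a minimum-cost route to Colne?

Garth

Candidate routes:
Jorvik–Garth–Dunly–Brook–Colne: 1+1+6+3 = 11
Jorvik–Garth–Dunly–Irby–Colne: 1+1+1+5 = 8
Jorvik–Garth–Irby–Colne: 1+3+5 = 9
Jorvik–Garth–Brook–Colne: 1+8+3 = 12
The minimum is $8 via Jorvik–Garth–Dunly–Irby–Colne.
So from Jorvik the first move is to Garth.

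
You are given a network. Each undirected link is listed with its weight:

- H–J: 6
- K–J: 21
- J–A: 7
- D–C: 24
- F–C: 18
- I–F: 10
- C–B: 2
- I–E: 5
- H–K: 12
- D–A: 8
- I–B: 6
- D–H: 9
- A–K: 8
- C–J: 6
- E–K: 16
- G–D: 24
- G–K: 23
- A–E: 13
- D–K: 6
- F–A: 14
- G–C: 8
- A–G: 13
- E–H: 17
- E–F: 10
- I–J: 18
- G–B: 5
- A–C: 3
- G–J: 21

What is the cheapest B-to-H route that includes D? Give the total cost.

22

Best B to D: B → C → A → D costing 13
Best D to H: D → H costing 9
Total via D: 13 + 9 = 22.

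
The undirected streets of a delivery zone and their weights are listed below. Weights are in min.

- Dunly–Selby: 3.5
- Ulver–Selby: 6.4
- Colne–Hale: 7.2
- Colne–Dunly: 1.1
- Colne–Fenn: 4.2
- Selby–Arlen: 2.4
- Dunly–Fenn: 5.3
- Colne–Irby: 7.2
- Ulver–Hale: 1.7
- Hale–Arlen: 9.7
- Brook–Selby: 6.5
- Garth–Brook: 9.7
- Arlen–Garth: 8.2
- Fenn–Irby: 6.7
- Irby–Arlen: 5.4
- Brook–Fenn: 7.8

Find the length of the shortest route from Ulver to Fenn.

13.1 min

Settle nodes by increasing distance from Ulver:
Ulver: 0
Hale: 1.7  (via Ulver)
Selby: 6.4  (via Ulver)
Arlen: 8.8  (via Selby)
Colne: 8.9  (via Hale)
Dunly: 9.9  (via Selby)
Brook: 12.9  (via Selby)
Fenn: 13.1  (via Colne)
Shortest route: Ulver → Hale → Colne → Fenn = 13.1 min.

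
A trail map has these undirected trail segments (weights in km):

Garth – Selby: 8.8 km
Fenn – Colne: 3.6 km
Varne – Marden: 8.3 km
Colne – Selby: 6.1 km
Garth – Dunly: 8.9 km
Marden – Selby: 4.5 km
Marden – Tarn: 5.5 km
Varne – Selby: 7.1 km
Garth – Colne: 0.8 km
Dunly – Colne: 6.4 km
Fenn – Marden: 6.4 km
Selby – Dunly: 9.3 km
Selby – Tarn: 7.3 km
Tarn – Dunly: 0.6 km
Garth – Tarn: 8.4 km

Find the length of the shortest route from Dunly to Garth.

Shortest distances from Dunly:
Dunly: 0
Tarn: 0.6  (via Dunly)
Marden: 6.1  (via Tarn)
Colne: 6.4  (via Dunly)
Garth: 7.2  (via Colne)
Shortest route: Dunly → Colne → Garth = 7.2 km.

7.2 km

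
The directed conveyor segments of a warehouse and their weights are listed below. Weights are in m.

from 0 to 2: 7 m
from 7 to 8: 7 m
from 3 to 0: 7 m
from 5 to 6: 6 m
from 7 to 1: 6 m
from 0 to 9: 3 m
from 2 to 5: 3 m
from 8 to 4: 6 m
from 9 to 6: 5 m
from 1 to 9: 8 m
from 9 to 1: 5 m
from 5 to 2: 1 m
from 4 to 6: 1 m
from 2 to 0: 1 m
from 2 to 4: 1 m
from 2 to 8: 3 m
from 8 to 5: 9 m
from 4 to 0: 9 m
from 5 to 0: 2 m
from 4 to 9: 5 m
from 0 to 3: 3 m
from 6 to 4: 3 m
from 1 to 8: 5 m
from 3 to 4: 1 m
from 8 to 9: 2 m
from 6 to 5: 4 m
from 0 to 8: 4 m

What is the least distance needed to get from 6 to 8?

Candidate routes:
6–5–2–0–8: 4+1+1+4 = 10
6–5–0–2–8: 4+2+7+3 = 16
6–5–2–8: 4+1+3 = 8
6–5–0–8: 4+2+4 = 10
The minimum is 8 m via 6–5–2–8.

8 m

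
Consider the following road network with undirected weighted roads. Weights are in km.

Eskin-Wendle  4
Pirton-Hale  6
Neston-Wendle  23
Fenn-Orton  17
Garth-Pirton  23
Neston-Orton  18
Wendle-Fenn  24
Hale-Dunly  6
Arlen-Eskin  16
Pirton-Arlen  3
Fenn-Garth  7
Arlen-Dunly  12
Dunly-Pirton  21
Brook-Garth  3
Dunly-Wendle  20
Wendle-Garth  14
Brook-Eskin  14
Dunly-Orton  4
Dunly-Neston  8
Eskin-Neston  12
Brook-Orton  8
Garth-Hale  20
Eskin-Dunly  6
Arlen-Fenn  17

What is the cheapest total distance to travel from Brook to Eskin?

Running Dijkstra from Brook:
Brook: 0
Garth: 3  (via Brook)
Orton: 8  (via Brook)
Fenn: 10  (via Garth)
Dunly: 12  (via Orton)
Eskin: 14  (via Brook)
Shortest route: Brook–Eskin = 14 km.

14 km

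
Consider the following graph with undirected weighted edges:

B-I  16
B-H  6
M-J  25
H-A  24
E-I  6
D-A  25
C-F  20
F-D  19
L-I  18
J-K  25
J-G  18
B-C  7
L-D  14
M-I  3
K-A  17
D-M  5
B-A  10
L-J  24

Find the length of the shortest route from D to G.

Enumerating some paths:
D - L - J - G: 14+24+18 = 56
D - L - I - M - J - G: 14+18+3+25+18 = 78
D - M - J - G: 5+25+18 = 48
D - M - I - L - J - G: 5+3+18+24+18 = 68
The minimum is 48 via D - M - J - G.

48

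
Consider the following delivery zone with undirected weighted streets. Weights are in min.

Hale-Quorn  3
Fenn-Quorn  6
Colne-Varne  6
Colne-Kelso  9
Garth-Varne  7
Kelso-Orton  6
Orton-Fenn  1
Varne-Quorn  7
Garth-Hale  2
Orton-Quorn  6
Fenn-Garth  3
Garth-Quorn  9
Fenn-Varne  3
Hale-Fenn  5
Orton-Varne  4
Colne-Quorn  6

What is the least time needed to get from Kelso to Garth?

Enumerating some paths:
Kelso - Orton - Fenn - Hale - Garth: 6+1+5+2 = 14
Kelso - Orton - Quorn - Hale - Garth: 6+6+3+2 = 17
Kelso - Orton - Varne - Fenn - Garth: 6+4+3+3 = 16
Kelso - Orton - Fenn - Garth: 6+1+3 = 10
The minimum is 10 min via Kelso - Orton - Fenn - Garth.

10 min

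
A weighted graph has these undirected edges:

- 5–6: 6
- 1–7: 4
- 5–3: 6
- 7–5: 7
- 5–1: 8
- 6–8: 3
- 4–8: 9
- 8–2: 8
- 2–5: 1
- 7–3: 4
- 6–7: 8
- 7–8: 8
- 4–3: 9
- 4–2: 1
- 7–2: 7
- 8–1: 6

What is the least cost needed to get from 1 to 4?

Running Dijkstra from 1:
1: 0
7: 4  (via 1)
8: 6  (via 1)
3: 8  (via 7)
5: 8  (via 1)
2: 9  (via 5)
6: 9  (via 8)
4: 10  (via 2)
Shortest route: 1–5–2–4 = 10.

10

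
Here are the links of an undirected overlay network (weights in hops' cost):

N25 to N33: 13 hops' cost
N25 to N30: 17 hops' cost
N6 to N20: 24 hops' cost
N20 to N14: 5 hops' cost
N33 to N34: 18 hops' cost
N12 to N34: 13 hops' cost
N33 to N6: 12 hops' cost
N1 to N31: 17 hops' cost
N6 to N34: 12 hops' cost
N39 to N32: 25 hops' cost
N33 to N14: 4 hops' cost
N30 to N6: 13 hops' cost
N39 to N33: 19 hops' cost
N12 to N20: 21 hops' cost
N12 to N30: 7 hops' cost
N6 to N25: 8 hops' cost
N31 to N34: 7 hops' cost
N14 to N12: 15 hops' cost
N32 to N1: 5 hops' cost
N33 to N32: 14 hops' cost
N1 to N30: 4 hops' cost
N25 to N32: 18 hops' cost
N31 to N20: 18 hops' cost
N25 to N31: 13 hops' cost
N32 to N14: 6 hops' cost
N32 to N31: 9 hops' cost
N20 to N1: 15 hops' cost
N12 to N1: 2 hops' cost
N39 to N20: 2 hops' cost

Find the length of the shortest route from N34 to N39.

Running Dijkstra from N34:
N34: 0
N31: 7  (via N34)
N6: 12  (via N34)
N12: 13  (via N34)
N1: 15  (via N12)
N32: 16  (via N31)
N33: 18  (via N34)
N30: 19  (via N1)
N25: 20  (via N31)
N14: 22  (via N32)
N20: 25  (via N31)
N39: 27  (via N20)
Shortest route: N34–N31–N20–N39 = 27 hops' cost.

27 hops' cost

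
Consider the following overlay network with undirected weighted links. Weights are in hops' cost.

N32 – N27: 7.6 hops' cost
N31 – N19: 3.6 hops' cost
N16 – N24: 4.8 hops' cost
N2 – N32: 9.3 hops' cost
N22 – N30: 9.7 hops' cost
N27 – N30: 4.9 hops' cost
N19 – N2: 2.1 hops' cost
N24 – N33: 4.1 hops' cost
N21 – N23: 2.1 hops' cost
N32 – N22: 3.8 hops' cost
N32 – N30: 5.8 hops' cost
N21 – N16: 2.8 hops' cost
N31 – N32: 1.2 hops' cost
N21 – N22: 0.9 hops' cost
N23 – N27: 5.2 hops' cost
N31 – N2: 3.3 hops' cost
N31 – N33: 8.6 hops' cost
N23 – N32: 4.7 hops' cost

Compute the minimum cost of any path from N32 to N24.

12.3 hops' cost

Running Dijkstra from N32:
N32: 0
N31: 1.2  (via N32)
N22: 3.8  (via N32)
N2: 4.5  (via N31)
N23: 4.7  (via N32)
N21: 4.7  (via N22)
N19: 4.8  (via N31)
N30: 5.8  (via N32)
N16: 7.5  (via N21)
N27: 7.6  (via N32)
N33: 9.8  (via N31)
N24: 12.3  (via N16)
Shortest route: N32 → N22 → N21 → N16 → N24 = 12.3 hops' cost.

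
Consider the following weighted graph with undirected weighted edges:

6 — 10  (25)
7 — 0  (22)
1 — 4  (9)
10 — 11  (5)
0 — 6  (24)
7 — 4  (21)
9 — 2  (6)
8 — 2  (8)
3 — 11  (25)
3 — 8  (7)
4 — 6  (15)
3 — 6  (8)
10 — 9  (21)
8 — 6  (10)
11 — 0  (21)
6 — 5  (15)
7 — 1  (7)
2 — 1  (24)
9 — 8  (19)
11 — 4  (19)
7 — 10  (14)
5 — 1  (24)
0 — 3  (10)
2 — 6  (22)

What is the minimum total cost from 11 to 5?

45

Shortest distances from 11:
11: 0
10: 5  (via 11)
4: 19  (via 11)
7: 19  (via 10)
0: 21  (via 11)
3: 25  (via 11)
1: 26  (via 7)
9: 26  (via 10)
6: 30  (via 10)
2: 32  (via 9)
8: 32  (via 3)
5: 45  (via 6)
Shortest route: 11–10–6–5 = 45.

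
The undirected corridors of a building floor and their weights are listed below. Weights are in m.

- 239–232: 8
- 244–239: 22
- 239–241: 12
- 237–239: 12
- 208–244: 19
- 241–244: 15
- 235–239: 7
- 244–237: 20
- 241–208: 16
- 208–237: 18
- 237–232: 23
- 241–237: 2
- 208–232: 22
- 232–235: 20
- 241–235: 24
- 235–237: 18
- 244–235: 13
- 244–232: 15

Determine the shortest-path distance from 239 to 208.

28 m

Shortest distances from 239:
239: 0
235: 7  (via 239)
232: 8  (via 239)
237: 12  (via 239)
241: 12  (via 239)
244: 20  (via 235)
208: 28  (via 241)
Shortest route: 239–241–208 = 28 m.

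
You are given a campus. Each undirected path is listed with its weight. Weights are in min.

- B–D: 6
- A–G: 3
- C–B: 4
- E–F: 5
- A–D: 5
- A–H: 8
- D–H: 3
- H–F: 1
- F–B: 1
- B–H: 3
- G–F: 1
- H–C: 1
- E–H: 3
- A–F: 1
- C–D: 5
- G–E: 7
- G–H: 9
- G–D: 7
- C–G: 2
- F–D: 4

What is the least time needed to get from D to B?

5 min

Enumerating some paths:
D–F–B: 4+1 = 5
D–B: 6 = 6
The minimum is 5 min via D–F–B.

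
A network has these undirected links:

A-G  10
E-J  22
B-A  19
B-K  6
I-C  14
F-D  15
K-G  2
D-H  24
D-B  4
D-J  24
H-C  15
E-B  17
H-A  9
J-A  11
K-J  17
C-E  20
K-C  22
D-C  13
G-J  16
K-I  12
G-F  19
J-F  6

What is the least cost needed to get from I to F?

33

Candidate routes:
I - K - G - J - F: 12+2+16+6 = 36
I - K - G - F: 12+2+19 = 33
I - K - J - F: 12+17+6 = 35
The minimum is 33 via I - K - G - F.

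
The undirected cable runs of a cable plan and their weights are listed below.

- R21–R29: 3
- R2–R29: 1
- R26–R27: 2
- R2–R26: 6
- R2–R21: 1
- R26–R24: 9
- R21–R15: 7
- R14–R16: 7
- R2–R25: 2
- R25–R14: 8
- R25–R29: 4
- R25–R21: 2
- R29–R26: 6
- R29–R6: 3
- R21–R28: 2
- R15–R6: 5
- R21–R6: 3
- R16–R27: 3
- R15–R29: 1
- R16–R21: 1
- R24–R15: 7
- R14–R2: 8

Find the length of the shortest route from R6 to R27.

Candidate routes:
R6 - R29 - R2 - R21 - R16 - R27: 3+1+1+1+3 = 9
R6 - R29 - R26 - R27: 3+6+2 = 11
R6 - R29 - R21 - R16 - R27: 3+3+1+3 = 10
R6 - R21 - R16 - R27: 3+1+3 = 7
The minimum is 7 via R6 - R21 - R16 - R27.

7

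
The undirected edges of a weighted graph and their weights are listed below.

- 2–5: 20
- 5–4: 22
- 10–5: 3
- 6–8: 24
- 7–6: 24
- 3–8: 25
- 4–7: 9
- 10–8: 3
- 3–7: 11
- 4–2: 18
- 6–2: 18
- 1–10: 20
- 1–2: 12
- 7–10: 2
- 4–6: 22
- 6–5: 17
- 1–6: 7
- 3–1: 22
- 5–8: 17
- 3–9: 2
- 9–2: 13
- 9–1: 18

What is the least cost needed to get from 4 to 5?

14

Shortest distances from 4:
4: 0
7: 9  (via 4)
10: 11  (via 7)
5: 14  (via 10)
Shortest route: 4 → 7 → 10 → 5 = 14.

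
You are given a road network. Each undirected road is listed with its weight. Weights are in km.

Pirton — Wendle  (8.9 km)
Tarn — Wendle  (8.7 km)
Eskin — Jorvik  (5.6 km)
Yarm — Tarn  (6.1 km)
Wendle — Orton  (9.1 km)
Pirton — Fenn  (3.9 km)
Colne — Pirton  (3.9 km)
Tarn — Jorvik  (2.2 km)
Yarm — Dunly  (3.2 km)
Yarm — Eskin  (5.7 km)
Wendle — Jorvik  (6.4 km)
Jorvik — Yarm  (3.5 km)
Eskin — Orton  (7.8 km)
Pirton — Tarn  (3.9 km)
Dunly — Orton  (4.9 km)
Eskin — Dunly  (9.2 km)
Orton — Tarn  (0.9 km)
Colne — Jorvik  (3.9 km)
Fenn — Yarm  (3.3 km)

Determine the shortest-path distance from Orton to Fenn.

Running Dijkstra from Orton:
Orton: 0
Tarn: 0.9  (via Orton)
Jorvik: 3.1  (via Tarn)
Pirton: 4.8  (via Tarn)
Dunly: 4.9  (via Orton)
Yarm: 6.6  (via Jorvik)
Colne: 7  (via Jorvik)
Eskin: 7.8  (via Orton)
Fenn: 8.7  (via Pirton)
Shortest route: Orton–Tarn–Pirton–Fenn = 8.7 km.

8.7 km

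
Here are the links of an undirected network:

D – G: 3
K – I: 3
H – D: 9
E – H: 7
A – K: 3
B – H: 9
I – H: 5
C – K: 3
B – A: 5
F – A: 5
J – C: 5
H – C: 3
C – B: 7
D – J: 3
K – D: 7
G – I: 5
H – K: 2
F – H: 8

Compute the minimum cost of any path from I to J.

11

Enumerating some paths:
I–K–D–J: 3+7+3 = 13
I–K–C–J: 3+3+5 = 11
I–K–H–C–J: 3+2+3+5 = 13
The minimum is 11 via I–K–C–J.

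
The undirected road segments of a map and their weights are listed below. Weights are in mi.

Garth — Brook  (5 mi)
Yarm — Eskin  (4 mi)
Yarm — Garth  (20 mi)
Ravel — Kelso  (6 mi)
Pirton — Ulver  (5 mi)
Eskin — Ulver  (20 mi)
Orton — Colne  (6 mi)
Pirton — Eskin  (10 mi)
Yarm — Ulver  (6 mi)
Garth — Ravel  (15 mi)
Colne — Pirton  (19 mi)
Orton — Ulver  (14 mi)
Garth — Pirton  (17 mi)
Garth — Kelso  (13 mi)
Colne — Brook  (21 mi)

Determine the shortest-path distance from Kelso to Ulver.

35 mi

Enumerating some paths:
Kelso–Ravel–Garth–Pirton–Ulver: 6+15+17+5 = 43
Kelso–Garth–Yarm–Ulver: 13+20+6 = 39
Kelso–Ravel–Garth–Yarm–Ulver: 6+15+20+6 = 47
Kelso–Garth–Pirton–Ulver: 13+17+5 = 35
Cheapest is Kelso–Garth–Pirton–Ulver at 35 mi.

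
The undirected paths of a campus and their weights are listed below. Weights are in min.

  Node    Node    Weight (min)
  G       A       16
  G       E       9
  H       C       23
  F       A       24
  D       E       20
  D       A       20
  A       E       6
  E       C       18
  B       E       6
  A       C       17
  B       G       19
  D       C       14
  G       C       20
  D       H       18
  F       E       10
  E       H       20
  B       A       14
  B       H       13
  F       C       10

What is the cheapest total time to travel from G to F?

Enumerating some paths:
G - E - F: 9+10 = 19
G - C - F: 20+10 = 30
G - A - E - F: 16+6+10 = 32
The minimum is 19 min via G - E - F.

19 min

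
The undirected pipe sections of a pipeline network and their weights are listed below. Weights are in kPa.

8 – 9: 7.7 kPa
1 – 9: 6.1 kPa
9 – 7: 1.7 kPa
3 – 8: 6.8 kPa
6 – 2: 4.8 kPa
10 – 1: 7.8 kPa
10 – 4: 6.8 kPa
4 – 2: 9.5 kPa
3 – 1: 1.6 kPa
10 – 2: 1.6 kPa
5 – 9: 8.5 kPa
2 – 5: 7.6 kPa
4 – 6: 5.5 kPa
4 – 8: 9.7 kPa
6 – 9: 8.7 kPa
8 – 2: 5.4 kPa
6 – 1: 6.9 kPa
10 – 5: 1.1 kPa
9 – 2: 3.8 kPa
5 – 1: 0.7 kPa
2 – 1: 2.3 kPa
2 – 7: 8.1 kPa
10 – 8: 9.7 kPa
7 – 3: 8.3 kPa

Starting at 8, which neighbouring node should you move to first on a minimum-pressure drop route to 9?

Compare a few routes:
8–2–1–9: 5.4+2.3+6.1 = 13.8
8–9: 7.7 = 7.7
8–2–9: 5.4+3.8 = 9.2
Cheapest is 8–9 at 7.7 kPa.
So from 8 the first move is to 9.

9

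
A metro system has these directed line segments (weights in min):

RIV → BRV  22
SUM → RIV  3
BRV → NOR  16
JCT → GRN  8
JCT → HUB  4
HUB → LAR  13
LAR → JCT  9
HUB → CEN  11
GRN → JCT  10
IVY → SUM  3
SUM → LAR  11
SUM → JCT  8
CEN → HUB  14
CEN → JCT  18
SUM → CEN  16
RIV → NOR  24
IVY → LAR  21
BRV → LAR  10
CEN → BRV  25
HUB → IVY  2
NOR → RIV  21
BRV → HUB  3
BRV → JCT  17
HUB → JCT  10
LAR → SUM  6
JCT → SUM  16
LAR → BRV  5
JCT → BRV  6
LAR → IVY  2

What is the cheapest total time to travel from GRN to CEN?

25 min

Shortest distances from GRN:
GRN: 0
JCT: 10  (via GRN)
HUB: 14  (via JCT)
BRV: 16  (via JCT)
IVY: 16  (via HUB)
SUM: 19  (via IVY)
RIV: 22  (via SUM)
CEN: 25  (via HUB)
Shortest route: GRN–JCT–HUB–CEN = 25 min.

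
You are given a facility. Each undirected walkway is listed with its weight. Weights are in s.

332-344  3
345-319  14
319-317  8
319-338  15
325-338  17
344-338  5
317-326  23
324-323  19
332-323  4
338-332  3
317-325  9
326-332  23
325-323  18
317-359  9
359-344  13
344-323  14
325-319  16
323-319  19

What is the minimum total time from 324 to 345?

52 s

Shortest distances from 324:
324: 0
323: 19  (via 324)
332: 23  (via 323)
338: 26  (via 332)
344: 26  (via 332)
325: 37  (via 323)
319: 38  (via 323)
359: 39  (via 344)
317: 46  (via 325)
326: 46  (via 332)
345: 52  (via 319)
Shortest route: 324 → 323 → 319 → 345 = 52 s.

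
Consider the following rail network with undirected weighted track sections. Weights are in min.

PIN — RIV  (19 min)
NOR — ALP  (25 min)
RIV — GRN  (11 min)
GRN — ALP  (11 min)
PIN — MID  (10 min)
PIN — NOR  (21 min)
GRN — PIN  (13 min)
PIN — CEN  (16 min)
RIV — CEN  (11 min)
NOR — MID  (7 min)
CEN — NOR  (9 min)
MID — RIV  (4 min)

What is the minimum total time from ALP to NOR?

25 min

Settle nodes by increasing distance from ALP:
ALP: 0
GRN: 11  (via ALP)
RIV: 22  (via GRN)
PIN: 24  (via GRN)
NOR: 25  (via ALP)
Shortest route: ALP–NOR = 25 min.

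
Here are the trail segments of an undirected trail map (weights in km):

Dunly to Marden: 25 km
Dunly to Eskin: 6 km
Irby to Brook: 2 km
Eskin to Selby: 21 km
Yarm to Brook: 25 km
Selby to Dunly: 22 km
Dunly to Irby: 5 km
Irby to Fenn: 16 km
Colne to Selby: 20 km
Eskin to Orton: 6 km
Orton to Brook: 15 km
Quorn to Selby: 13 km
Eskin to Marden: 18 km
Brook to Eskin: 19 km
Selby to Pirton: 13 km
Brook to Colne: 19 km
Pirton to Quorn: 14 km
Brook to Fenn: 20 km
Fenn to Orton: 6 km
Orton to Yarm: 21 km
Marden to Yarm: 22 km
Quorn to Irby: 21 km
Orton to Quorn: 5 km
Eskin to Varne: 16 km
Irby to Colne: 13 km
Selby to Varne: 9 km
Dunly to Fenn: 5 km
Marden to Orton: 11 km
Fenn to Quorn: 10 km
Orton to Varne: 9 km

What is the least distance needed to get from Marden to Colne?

40 km

Candidate routes:
Marden → Orton → Brook → Irby → Colne: 11+15+2+13 = 41
Marden → Orton → Eskin → Dunly → Irby → Colne: 11+6+6+5+13 = 41
Marden → Orton → Fenn → Dunly → Irby → Colne: 11+6+5+5+13 = 40
Cheapest is Marden → Orton → Fenn → Dunly → Irby → Colne at 40 km.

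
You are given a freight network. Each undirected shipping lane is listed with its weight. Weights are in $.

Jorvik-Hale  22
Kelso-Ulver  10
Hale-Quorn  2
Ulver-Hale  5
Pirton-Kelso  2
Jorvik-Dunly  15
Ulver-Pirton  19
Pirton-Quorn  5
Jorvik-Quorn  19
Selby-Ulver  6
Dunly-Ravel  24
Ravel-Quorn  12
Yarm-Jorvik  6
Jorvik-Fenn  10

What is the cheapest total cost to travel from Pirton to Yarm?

$30

Shortest distances from Pirton:
Pirton: 0
Kelso: 2  (via Pirton)
Quorn: 5  (via Pirton)
Hale: 7  (via Quorn)
Ulver: 12  (via Kelso)
Ravel: 17  (via Quorn)
Selby: 18  (via Ulver)
Jorvik: 24  (via Quorn)
Yarm: 30  (via Jorvik)
Shortest route: Pirton → Quorn → Jorvik → Yarm = $30.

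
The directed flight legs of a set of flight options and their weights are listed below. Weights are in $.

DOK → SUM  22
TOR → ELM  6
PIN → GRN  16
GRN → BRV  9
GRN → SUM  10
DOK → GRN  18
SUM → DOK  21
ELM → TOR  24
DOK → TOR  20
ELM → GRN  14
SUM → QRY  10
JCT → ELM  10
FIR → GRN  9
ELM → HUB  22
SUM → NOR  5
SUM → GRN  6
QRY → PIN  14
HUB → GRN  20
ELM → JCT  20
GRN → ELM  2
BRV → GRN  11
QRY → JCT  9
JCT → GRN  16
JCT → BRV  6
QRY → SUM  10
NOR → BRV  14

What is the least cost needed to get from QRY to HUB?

Compare a few routes:
QRY–JCT–ELM–HUB: 9+10+22 = 41
QRY–SUM–GRN–ELM–HUB: 10+6+2+22 = 40
Cheapest is QRY–SUM–GRN–ELM–HUB at $40.

$40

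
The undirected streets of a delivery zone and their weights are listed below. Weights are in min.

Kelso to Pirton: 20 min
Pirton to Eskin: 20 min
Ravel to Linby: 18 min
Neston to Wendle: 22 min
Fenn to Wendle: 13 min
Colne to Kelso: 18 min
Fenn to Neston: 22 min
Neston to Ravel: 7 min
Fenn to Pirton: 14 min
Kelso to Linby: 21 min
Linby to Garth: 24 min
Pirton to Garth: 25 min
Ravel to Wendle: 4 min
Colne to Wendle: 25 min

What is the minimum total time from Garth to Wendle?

46 min

Settle nodes by increasing distance from Garth:
Garth: 0
Linby: 24  (via Garth)
Pirton: 25  (via Garth)
Fenn: 39  (via Pirton)
Ravel: 42  (via Linby)
Kelso: 45  (via Linby)
Eskin: 45  (via Pirton)
Wendle: 46  (via Ravel)
Shortest route: Garth–Linby–Ravel–Wendle = 46 min.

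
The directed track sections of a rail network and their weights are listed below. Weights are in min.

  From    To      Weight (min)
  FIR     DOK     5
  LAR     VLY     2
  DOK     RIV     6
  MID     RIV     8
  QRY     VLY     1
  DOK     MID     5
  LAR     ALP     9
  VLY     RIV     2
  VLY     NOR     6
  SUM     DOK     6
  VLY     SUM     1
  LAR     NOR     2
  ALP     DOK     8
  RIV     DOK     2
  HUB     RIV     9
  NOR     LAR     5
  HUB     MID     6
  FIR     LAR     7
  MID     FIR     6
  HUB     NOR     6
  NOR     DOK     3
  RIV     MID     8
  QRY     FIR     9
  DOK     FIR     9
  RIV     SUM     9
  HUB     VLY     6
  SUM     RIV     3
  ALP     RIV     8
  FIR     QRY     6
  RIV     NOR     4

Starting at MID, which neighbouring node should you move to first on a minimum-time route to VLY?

Compare a few routes:
MID → FIR → QRY → VLY: 6+6+1 = 13
MID → FIR → LAR → VLY: 6+7+2 = 15
Cheapest is MID → FIR → QRY → VLY at 13 min.
So from MID the first move is to FIR.

FIR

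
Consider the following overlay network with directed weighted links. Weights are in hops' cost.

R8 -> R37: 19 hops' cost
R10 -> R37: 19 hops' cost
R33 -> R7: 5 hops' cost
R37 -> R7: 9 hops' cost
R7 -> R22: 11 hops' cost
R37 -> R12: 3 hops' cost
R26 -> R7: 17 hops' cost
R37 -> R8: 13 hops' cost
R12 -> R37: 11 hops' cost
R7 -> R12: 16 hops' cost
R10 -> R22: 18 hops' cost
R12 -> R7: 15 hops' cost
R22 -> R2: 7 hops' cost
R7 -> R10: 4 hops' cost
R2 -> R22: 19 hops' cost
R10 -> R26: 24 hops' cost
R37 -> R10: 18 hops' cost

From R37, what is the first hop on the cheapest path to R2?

R7

Compare a few routes:
R37 → R7 → R22 → R2: 9+11+7 = 27
R37 → R7 → R10 → R22 → R2: 9+4+18+7 = 38
R37 → R12 → R7 → R22 → R2: 3+15+11+7 = 36
The minimum is 27 hops' cost via R37 → R7 → R22 → R2.
So from R37 the first move is to R7.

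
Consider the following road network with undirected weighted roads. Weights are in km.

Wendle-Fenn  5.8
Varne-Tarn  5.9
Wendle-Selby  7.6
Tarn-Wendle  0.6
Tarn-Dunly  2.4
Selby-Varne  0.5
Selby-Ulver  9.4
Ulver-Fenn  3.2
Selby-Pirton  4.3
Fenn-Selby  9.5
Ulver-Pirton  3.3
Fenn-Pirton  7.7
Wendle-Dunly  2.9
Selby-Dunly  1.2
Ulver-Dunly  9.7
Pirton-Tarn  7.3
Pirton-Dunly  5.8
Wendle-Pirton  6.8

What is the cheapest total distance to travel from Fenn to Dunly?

8.7 km

Running Dijkstra from Fenn:
Fenn: 0
Ulver: 3.2  (via Fenn)
Wendle: 5.8  (via Fenn)
Tarn: 6.4  (via Wendle)
Pirton: 6.5  (via Ulver)
Dunly: 8.7  (via Wendle)
Shortest route: Fenn–Wendle–Dunly = 8.7 km.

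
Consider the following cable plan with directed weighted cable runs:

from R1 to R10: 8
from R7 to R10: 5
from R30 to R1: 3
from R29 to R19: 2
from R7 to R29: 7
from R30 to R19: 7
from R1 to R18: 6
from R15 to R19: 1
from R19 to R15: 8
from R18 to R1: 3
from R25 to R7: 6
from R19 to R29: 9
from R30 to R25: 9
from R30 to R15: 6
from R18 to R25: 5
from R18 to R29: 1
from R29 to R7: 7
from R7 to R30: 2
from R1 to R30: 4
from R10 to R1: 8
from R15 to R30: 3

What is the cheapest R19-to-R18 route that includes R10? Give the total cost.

Shortest R19→R10: R19–R29–R7–R10 = 21
Best R10 to R18: R10–R1–R18 costing 14
Total via R10: 21 + 14 = 35.

35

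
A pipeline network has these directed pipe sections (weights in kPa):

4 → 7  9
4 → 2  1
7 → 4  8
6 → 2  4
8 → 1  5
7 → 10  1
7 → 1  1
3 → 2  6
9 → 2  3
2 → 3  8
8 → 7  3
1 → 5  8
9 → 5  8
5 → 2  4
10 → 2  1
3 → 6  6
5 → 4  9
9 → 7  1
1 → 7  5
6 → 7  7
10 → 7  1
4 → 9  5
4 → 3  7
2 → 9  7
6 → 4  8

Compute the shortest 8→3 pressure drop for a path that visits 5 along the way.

Shortest 8→5: 8 → 7 → 1 → 5 = 12
Best 5 to 3: 5 → 2 → 3 costing 12
Total via 5: 12 + 12 = 24 kPa.

24 kPa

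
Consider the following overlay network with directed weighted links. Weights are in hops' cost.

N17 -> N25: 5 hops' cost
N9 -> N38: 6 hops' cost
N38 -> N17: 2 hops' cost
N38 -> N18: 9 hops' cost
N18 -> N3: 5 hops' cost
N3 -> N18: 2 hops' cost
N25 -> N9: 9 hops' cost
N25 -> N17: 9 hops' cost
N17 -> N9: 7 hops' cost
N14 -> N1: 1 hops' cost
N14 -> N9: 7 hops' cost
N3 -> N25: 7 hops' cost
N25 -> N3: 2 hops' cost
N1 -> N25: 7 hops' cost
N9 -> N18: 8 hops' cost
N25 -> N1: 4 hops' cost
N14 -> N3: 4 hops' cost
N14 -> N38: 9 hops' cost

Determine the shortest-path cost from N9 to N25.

Enumerating some paths:
N9 → N18 → N3 → N25: 8+5+7 = 20
N9 → N38 → N17 → N25: 6+2+5 = 13
Cheapest is N9 → N38 → N17 → N25 at 13 hops' cost.

13 hops' cost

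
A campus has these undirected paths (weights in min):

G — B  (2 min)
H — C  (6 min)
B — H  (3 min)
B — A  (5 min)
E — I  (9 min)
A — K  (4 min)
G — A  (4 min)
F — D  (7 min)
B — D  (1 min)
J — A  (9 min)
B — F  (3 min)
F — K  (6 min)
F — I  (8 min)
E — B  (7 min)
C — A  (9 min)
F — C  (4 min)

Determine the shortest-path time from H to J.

17 min

Candidate routes:
H–B–G–A–J: 3+2+4+9 = 18
H–B–A–J: 3+5+9 = 17
Cheapest is H–B–A–J at 17 min.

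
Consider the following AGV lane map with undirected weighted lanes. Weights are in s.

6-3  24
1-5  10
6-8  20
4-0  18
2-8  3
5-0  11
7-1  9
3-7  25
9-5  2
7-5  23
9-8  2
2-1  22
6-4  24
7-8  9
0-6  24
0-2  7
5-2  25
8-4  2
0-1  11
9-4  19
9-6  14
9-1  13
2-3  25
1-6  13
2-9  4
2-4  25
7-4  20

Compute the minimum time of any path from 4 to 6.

Shortest distances from 4:
4: 0
8: 2  (via 4)
9: 4  (via 8)
2: 5  (via 8)
5: 6  (via 9)
7: 11  (via 8)
0: 12  (via 2)
1: 16  (via 5)
6: 18  (via 9)
Shortest route: 4–8–9–6 = 18 s.

18 s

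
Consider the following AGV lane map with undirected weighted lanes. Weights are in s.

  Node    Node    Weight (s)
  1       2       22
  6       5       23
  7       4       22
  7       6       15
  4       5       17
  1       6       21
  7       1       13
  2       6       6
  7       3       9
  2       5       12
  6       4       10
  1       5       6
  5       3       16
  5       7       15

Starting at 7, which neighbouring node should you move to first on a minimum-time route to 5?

Candidate routes:
7 - 5: 15 = 15
7 - 1 - 5: 13+6 = 19
The minimum is 15 s via 7 - 5.
So from 7 the first move is to 5.

5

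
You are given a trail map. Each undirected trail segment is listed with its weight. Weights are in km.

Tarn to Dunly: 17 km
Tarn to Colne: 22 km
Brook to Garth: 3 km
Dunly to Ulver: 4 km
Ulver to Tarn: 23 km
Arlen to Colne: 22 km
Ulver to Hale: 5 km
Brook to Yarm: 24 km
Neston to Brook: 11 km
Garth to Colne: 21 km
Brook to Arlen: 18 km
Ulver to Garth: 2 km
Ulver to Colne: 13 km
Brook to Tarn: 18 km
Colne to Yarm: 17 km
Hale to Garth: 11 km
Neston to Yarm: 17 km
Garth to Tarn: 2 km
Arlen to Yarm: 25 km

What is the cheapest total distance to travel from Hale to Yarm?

34 km

Candidate routes:
Hale–Ulver–Colne–Yarm: 5+13+17 = 35
Hale–Ulver–Garth–Brook–Yarm: 5+2+3+24 = 34
The minimum is 34 km via Hale–Ulver–Garth–Brook–Yarm.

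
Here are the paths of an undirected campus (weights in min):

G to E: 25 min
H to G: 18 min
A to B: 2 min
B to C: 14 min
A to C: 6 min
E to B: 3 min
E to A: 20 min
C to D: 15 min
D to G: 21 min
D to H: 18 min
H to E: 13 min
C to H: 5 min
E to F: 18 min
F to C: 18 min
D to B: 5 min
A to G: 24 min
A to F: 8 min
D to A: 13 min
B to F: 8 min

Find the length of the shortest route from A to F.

Enumerating some paths:
A → F: 8 = 8
A → B → F: 2+8 = 10
Cheapest is A → F at 8 min.

8 min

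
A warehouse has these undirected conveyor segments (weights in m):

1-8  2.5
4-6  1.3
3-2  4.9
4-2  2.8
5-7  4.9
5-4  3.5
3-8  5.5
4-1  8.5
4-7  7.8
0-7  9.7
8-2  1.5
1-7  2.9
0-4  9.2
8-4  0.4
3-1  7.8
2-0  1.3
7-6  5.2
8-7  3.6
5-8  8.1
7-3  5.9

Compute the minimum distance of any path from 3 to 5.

9.4 m

Enumerating some paths:
3–7–5: 5.9+4.9 = 10.8
3–8–4–5: 5.5+0.4+3.5 = 9.4
3–2–8–4–5: 4.9+1.5+0.4+3.5 = 10.3
Cheapest is 3–8–4–5 at 9.4 m.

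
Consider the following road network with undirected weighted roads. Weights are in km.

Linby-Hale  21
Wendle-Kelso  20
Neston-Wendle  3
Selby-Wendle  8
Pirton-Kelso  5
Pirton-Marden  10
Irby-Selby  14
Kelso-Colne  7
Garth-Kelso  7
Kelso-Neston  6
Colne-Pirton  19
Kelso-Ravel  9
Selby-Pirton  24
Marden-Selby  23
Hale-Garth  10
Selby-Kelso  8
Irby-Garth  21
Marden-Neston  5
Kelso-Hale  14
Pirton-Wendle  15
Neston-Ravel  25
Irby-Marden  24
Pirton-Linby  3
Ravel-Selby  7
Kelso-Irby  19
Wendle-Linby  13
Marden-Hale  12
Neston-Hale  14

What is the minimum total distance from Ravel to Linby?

17 km

Enumerating some paths:
Ravel → Kelso → Pirton → Linby: 9+5+3 = 17
Ravel → Selby → Wendle → Linby: 7+8+13 = 28
Ravel → Selby → Kelso → Pirton → Linby: 7+8+5+3 = 23
Cheapest is Ravel → Kelso → Pirton → Linby at 17 km.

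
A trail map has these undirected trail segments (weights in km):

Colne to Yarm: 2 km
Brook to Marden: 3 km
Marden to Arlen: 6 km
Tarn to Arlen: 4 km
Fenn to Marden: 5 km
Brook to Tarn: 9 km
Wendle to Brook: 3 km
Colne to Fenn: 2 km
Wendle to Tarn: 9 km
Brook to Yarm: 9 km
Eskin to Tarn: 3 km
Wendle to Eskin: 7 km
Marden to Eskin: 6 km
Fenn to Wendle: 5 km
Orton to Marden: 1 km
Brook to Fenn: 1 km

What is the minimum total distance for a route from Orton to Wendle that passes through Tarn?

19 km

Shortest Orton→Tarn: Orton–Marden–Eskin–Tarn = 10
Best Tarn to Wendle: Tarn–Wendle costing 9
Total via Tarn: 10 + 9 = 19 km.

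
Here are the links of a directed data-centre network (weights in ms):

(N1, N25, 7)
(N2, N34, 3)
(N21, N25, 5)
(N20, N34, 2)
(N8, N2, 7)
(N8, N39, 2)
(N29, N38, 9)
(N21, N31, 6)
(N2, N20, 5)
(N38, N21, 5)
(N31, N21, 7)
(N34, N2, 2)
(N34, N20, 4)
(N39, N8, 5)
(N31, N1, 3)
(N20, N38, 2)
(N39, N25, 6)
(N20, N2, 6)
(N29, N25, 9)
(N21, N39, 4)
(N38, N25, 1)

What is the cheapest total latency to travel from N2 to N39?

Enumerating some paths:
N2–N34–N20–N38–N21–N39: 3+4+2+5+4 = 18
N2–N20–N38–N21–N39: 5+2+5+4 = 16
Cheapest is N2–N20–N38–N21–N39 at 16 ms.

16 ms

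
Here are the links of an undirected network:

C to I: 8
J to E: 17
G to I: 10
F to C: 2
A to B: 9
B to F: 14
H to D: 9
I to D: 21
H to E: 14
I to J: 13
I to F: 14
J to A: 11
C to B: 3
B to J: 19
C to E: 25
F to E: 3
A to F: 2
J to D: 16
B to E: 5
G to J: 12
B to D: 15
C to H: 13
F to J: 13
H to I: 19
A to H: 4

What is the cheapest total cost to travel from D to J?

Shortest distances from D:
D: 0
H: 9  (via D)
A: 13  (via H)
B: 15  (via D)
F: 15  (via A)
J: 16  (via D)
Shortest route: D → J = 16.

16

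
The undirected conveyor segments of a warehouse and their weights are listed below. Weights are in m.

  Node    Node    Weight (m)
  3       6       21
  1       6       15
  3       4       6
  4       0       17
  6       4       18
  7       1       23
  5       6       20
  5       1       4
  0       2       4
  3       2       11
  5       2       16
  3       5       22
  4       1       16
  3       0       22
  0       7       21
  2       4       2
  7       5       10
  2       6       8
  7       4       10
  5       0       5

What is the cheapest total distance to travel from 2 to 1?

13 m

Settle nodes by increasing distance from 2:
2: 0
4: 2  (via 2)
0: 4  (via 2)
3: 8  (via 4)
6: 8  (via 2)
5: 9  (via 0)
7: 12  (via 4)
1: 13  (via 5)
Shortest route: 2–0–5–1 = 13 m.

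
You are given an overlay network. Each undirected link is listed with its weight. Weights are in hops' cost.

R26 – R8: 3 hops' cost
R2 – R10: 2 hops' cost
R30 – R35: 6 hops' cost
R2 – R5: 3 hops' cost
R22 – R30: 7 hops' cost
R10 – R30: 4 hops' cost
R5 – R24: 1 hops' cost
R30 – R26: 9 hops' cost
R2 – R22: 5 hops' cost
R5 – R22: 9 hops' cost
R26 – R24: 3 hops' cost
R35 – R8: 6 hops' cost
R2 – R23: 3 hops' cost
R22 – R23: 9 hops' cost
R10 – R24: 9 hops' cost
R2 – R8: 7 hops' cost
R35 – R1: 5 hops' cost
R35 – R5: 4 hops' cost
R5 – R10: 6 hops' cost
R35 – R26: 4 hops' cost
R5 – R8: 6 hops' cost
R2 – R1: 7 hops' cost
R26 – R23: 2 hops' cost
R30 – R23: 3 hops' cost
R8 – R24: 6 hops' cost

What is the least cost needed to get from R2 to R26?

Compare a few routes:
R2–R5–R24–R26: 3+1+3 = 7
R2–R23–R26: 3+2 = 5
Cheapest is R2–R23–R26 at 5 hops' cost.

5 hops' cost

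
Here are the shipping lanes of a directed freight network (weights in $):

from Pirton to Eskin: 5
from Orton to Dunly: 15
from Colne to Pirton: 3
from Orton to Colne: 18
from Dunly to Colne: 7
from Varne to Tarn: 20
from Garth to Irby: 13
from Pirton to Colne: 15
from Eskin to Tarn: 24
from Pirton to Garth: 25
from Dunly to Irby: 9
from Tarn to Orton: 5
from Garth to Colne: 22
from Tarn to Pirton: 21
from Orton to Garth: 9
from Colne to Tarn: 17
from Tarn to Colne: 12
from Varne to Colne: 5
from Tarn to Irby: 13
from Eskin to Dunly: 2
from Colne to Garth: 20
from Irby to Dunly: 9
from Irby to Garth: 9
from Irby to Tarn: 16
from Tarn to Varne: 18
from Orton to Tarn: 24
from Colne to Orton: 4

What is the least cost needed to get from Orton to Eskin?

Running Dijkstra from Orton:
Orton: 0
Garth: 9  (via Orton)
Dunly: 15  (via Orton)
Colne: 18  (via Orton)
Pirton: 21  (via Colne)
Irby: 22  (via Garth)
Tarn: 24  (via Orton)
Eskin: 26  (via Pirton)
Shortest route: Orton–Colne–Pirton–Eskin = $26.

$26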